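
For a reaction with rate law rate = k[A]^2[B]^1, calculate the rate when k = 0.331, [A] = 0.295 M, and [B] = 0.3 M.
0.008642 M/s

rate = k·[A]^2·[B]^1 = 0.331·(0.295)^2·(0.3)^1 = 0.331·0.087025·0.3 = 0.008642 M/s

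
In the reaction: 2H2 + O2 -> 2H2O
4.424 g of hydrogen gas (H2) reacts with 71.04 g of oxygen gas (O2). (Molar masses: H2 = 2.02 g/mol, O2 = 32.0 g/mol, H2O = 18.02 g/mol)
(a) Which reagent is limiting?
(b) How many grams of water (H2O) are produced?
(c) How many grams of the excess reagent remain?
(a) H2, (b) 39.47 g, (c) 36 g

Moles of H2 = 4.424 g ÷ 2.02 g/mol = 2.1901 mol
Moles of O2 = 71.04 g ÷ 32.0 g/mol = 2.22 mol
Moles ÷ coefficient: H2: 2.1901/2 = 1.095, O2: 2.22/1 = 2.22
(a) H2 has the smaller value, so H2 is the limiting reagent.
(b) Moles of H2O = 2.1901 mol H2 × (2/2) = 2.1901 mol; mass = 2.1901 mol × 18.02 g/mol = 39.47 g
(c) O2 consumed = 2.1901 × (1/2) = 1.09505 mol; remaining = 2.22 − 1.09505 = 1.12495 mol; mass = 1.12495 mol × 32.0 g/mol = 36 g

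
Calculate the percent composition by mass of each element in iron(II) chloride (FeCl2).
Fe: 44.06%, Cl: 55.94%

Molar mass of FeCl2 = 126.75 g/mol
% Fe = (1 × 55.85) / 126.75 × 100% = 55.85 / 126.75 × 100% = 44.06%
% Cl = (2 × 35.45) / 126.75 × 100% = 70.9 / 126.75 × 100% = 55.94%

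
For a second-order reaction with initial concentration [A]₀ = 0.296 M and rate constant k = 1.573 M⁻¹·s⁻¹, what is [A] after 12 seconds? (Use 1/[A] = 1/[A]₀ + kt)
0.0449 M

1/[A] = 1/[A]₀ + k·t = 1/0.296 + (1.573)·(12) = 3.3784 + 18.8760 = 22.2544
[A] = 1/22.2544 = 0.0449 M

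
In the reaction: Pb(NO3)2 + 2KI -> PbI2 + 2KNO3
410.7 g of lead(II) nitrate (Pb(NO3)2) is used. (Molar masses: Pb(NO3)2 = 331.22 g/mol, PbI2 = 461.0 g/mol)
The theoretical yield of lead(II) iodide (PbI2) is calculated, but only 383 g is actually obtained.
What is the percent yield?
Moles of Pb(NO3)2 = 410.7 g ÷ 331.22 g/mol = 1.23996 mol
Mole ratio: 1 mol PbI2 / 1 mol Pb(NO3)2
Moles of PbI2 = 1.23996 × (1/1) = 1.23996 mol
Theoretical yield = 1.23996 mol × 461.0 g/mol = 571.62 g
Actual yield = 383 g
Percent yield = (383 / 571.62) × 100% = 67.0%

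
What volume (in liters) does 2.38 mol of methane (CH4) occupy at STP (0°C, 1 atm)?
At STP, 1 mol of gas occupies 22.4 L
Volume = 2.38 mol × 22.4 L/mol = 53.31 L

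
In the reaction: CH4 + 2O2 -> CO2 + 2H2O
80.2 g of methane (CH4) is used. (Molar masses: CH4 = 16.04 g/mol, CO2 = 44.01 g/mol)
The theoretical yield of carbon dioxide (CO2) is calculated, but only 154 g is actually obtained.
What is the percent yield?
Moles of CH4 = 80.2 g ÷ 16.04 g/mol = 5 mol
Mole ratio: 1 mol CO2 / 1 mol CH4
Moles of CO2 = 5 × (1/1) = 5 mol
Theoretical yield = 5 mol × 44.01 g/mol = 220.05 g
Actual yield = 154 g
Percent yield = (154 / 220.05) × 100% = 70.0%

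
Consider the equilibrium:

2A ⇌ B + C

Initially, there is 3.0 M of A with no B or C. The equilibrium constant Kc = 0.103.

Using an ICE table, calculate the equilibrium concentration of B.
[B] = 0.586 M

ICE: [A] = 3.0 − 2x, [B] = [C] = x.
Kc = x²/(3.0 − 2x)² = 0.103 ⇒ √Kc = x/(3.0 − 2x).
x = √0.103·3.0/(1 + 2√0.103) = 0.32094·3.0/1.6419 = 0.58641.
[B] = x = 0.586 M.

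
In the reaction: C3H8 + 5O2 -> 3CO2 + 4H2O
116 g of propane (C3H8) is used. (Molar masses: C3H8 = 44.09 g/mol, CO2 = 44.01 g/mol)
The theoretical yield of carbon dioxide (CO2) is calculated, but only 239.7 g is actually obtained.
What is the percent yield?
Moles of C3H8 = 116 g ÷ 44.09 g/mol = 2.63098 mol
Mole ratio: 3 mol CO2 / 1 mol C3H8
Moles of CO2 = 2.63098 × (3/1) = 7.89295 mol
Theoretical yield = 7.89295 mol × 44.01 g/mol = 347.37 g
Actual yield = 239.7 g
Percent yield = (239.7 / 347.37) × 100% = 69.0%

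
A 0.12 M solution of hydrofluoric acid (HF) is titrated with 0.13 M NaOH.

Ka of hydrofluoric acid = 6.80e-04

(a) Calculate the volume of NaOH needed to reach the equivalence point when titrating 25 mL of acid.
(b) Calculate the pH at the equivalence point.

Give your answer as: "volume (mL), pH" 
V = 23.1 mL, pH = 7.98

(a) At equivalence: moles acid = moles base.
moles acid = 0.12 × 0.025 = 0.003 mol; V_NaOH = 0.003/0.13 = 0.02308 L = 23.1 mL.
(b) At equivalence, all acid → conjugate base A⁻ at [A⁻] = 0.003/0.04808 = 0.0624 M.
Kb = Kw/Ka = 1.0e-14/6.80e-04 = 1.471e-11; [OH⁻] = √(Kb·[A⁻]) = 9.579e-07; pOH = 6.02; pH = 14 − pOH = 7.98.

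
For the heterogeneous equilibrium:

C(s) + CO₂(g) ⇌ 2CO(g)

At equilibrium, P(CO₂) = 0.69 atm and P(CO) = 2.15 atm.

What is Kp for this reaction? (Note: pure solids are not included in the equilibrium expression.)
K_p = 6.699

Solid C is excluded.
Kp = P(CO)²/P(CO₂) = (2.15)²/0.69 = 4.622/0.69 = 6.699.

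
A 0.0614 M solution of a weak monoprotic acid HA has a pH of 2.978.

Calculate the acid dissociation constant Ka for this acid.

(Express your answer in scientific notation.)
K_a = 1.83e-05

[H⁺] = 10^(−pH) = 10^(−2.978) = 1.052e-03 M. For HA ⇌ H⁺ + A⁻, Ka = x²/(C − x) = (1.052e-03)²/(0.0614 − 1.052e-03) = 1.83e-05.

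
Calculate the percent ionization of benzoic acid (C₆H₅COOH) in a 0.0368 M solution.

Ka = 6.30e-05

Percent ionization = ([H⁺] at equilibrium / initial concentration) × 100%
Percent ionization = 4.05%

Let x = [H⁺]. Ka = x²/(C - x) ⇒ x² + (6.30e-05)x - (6.30e-05)(0.0368) = 0. x = 1.4915e-03. Percent = (1.4915e-03/0.0368) × 100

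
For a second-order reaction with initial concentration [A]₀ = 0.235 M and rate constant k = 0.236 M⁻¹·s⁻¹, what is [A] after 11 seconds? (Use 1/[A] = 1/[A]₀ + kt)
0.1460 M

1/[A] = 1/[A]₀ + k·t = 1/0.235 + (0.236)·(11) = 4.2553 + 2.5960 = 6.8513
[A] = 1/6.8513 = 0.1460 M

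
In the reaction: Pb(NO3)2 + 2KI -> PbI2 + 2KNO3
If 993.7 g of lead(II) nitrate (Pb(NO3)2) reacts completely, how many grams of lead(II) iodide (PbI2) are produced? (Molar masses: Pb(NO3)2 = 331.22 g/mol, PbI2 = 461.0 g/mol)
Moles of Pb(NO3)2 = 993.7 g ÷ 331.22 g/mol = 3.00012 mol
Mole ratio: 1 mol PbI2 / 1 mol Pb(NO3)2
Moles of PbI2 = 3.00012 × (1/1) = 3.00012 mol
Mass of PbI2 = 3.00012 mol × 461.0 g/mol = 1383 g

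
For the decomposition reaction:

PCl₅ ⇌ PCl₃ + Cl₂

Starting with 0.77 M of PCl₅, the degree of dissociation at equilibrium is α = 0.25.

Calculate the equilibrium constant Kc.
K_c = 0.0642

x = α·[A]₀ = 0.25 × 0.77 = 0.1925 M dissociated.
At eq: [PCl₅] = 0.77 − 0.1925 = 0.5775 M; [PCl₃] = [Cl₂] = x = 0.1925 M.
Kc = [PCl₃][Cl₂]/[PCl₅] = (0.1925)²/0.5775 = 0.06417.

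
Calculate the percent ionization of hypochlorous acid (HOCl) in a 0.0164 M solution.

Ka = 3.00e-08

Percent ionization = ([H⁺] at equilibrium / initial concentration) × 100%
Percent ionization = 0.135%

Let x = [H⁺]. Ka = x²/(C - x) ⇒ x² + (3.00e-08)x - (3.00e-08)(0.0164) = 0. x = 2.2166e-05. Percent = (2.2166e-05/0.0164) × 100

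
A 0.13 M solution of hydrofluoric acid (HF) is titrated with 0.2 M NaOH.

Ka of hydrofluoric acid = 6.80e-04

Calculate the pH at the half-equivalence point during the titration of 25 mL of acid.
pH = pKa = 3.17

At the half-equivalence point, [HA] = [A⁻], so by Henderson–Hasselbalch pH = pKa + log(1) = pKa.
pKa = −log(6.80e-04) = 3.17.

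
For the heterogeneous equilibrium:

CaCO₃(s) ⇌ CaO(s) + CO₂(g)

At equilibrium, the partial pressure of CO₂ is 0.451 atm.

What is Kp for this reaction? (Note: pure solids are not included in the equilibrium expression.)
K_p = 0.451

Solids (CaCO₃, CaO) have activity 1 and are excluded.
Kp = P(CO₂) = 0.451.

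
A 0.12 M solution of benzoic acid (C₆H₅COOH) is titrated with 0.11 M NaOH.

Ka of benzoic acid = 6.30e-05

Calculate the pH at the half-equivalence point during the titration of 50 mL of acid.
pH = pKa = 4.20

At the half-equivalence point, [HA] = [A⁻], so by Henderson–Hasselbalch pH = pKa + log(1) = pKa.
pKa = −log(6.30e-05) = 4.20.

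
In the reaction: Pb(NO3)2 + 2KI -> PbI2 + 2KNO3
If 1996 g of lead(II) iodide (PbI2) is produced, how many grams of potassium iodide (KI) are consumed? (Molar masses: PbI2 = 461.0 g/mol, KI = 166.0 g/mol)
Moles of PbI2 = 1996 g ÷ 461.0 g/mol = 4.32972 mol
Mole ratio: 2 mol KI / 1 mol PbI2
Moles of KI = 4.32972 × (2/1) = 8.65944 mol
Mass of KI = 8.65944 mol × 166.0 g/mol = 1437 g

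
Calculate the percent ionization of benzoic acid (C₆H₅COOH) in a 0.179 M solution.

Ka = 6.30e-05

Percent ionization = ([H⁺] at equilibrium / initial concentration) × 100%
Percent ionization = 1.86%

Let x = [H⁺]. Ka = x²/(C - x) ⇒ x² + (6.30e-05)x - (6.30e-05)(0.179) = 0. x = 3.3268e-03. Percent = (3.3268e-03/0.179) × 100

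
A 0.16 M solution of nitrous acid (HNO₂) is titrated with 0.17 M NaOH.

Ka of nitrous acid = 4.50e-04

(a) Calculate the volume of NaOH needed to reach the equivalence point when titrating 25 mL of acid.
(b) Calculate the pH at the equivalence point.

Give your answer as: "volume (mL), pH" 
V = 23.5 mL, pH = 8.13

(a) At equivalence: moles acid = moles base.
moles acid = 0.16 × 0.025 = 0.004 mol; V_NaOH = 0.004/0.17 = 0.02353 L = 23.5 mL.
(b) At equivalence, all acid → conjugate base A⁻ at [A⁻] = 0.004/0.04853 = 0.08242 M.
Kb = Kw/Ka = 1.0e-14/4.50e-04 = 2.222e-11; [OH⁻] = √(Kb·[A⁻]) = 1.353e-06; pOH = 5.87; pH = 14 − pOH = 8.13.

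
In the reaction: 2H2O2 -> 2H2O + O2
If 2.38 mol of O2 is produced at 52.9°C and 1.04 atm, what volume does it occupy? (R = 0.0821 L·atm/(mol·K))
T = 52.9°C + 273.15 = 326.05 K
V = nRT/P = (2.38 × 0.0821 × 326.05) / 1.04
V = 61.26 L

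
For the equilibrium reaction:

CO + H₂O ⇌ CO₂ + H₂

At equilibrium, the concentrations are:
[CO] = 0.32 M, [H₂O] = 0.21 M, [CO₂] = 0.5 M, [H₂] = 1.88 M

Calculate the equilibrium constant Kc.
K_c = 13.9881

Kc = ([CO₂] × [H₂]) / ([CO] × [H₂O])
   = ((0.5)·(1.88)) / ((0.32)·(0.21))
   = 0.94 / 0.0672 = 13.9881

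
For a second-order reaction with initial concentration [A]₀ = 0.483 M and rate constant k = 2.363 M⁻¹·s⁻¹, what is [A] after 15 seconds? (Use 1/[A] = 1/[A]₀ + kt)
0.0267 M

1/[A] = 1/[A]₀ + k·t = 1/0.483 + (2.363)·(15) = 2.0704 + 35.4450 = 37.5154
[A] = 1/37.5154 = 0.0267 M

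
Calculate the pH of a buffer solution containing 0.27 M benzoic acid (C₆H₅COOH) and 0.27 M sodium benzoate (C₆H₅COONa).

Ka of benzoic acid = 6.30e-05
pH = 4.20

pKa = -log(6.30e-05) = 4.20. pH = pKa + log([A⁻]/[HA]) = 4.20 + log(0.27/0.27)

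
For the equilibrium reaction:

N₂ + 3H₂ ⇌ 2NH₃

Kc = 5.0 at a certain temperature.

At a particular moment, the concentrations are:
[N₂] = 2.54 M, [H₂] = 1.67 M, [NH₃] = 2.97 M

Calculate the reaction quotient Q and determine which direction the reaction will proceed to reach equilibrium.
Q = 0.746, Q < K, reaction proceeds forward (toward products)

Q = ([NH₃]^2) / ([N₂] × [H₂]^3)
  = ((2.97)^2) / ((2.54)·(1.67)^3) = 8.8209/11.83 = 0.7456
Since Q = 0.7456 < Kc = 5.0, the reaction proceeds forward (toward products) to reach equilibrium.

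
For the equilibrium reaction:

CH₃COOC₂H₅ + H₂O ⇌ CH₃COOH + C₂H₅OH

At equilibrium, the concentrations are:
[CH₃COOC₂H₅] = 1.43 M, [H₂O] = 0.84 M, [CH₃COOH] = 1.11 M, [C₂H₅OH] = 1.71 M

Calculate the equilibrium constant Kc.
K_c = 1.5802

Kc = ([CH₃COOH] × [C₂H₅OH]) / ([CH₃COOC₂H₅] × [H₂O])
   = ((1.11)·(1.71)) / ((1.43)·(0.84))
   = 1.8981 / 1.2012 = 1.5802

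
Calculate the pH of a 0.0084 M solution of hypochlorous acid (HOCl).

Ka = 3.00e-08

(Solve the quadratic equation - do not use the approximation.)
pH = 4.80

x² + Ka×x - Ka×C = 0. Using quadratic formula: [H⁺] = 1.5860e-05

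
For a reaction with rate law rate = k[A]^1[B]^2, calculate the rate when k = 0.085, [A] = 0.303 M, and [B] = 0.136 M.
0.0004764 M/s

rate = k·[A]^1·[B]^2 = 0.085·(0.303)^1·(0.136)^2 = 0.085·0.303·0.018496 = 0.0004764 M/s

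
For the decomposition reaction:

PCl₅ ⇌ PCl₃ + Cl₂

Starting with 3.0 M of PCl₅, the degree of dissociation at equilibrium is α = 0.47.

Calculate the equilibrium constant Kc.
K_c = 1.2504

x = α·[A]₀ = 0.47 × 3.0 = 1.41 M dissociated.
At eq: [PCl₅] = 3.0 − 1.41 = 1.59 M; [PCl₃] = [Cl₂] = x = 1.41 M.
Kc = [PCl₃][Cl₂]/[PCl₅] = (1.41)²/1.59 = 1.25.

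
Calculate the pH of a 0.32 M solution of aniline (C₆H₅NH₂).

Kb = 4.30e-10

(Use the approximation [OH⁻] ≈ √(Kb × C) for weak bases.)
pH = 9.07

[OH⁻] = √(Kb × C) = √(4.30e-10 × 0.32) = 1.1730e-05. pOH = 4.93, pH = 14 - pOH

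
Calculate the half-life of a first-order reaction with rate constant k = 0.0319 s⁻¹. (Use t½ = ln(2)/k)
21.73 s

t½ = ln(2)/k = 0.6931/0.0319 = 21.73 s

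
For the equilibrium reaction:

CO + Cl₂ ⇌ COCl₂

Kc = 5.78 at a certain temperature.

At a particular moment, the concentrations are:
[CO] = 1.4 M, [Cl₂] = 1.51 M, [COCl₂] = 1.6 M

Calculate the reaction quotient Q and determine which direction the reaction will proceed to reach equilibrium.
Q = 0.757, Q < K, reaction proceeds forward (toward products)

Q = ([COCl₂]) / ([CO] × [Cl₂])
  = ((1.6)) / ((1.4)·(1.51)) = 1.6/2.114 = 0.7569
Since Q = 0.7569 < Kc = 5.78, the reaction proceeds forward (toward products) to reach equilibrium.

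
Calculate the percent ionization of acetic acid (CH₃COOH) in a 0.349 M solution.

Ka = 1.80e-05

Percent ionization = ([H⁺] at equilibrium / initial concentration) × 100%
Percent ionization = 0.716%

Let x = [H⁺]. Ka = x²/(C - x) ⇒ x² + (1.80e-05)x - (1.80e-05)(0.349) = 0. x = 2.4974e-03. Percent = (2.4974e-03/0.349) × 100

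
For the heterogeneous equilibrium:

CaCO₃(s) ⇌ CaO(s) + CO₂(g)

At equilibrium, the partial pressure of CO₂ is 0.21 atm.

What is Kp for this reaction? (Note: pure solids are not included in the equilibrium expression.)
K_p = 0.21

Solids (CaCO₃, CaO) have activity 1 and are excluded.
Kp = P(CO₂) = 0.21.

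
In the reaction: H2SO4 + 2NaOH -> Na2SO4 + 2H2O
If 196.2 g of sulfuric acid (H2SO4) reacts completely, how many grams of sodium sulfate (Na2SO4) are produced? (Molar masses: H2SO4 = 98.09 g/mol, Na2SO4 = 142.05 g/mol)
Moles of H2SO4 = 196.2 g ÷ 98.09 g/mol = 2.0002 mol
Mole ratio: 1 mol Na2SO4 / 1 mol H2SO4
Moles of Na2SO4 = 2.0002 × (1/1) = 2.0002 mol
Mass of Na2SO4 = 2.0002 mol × 142.05 g/mol = 284.1 g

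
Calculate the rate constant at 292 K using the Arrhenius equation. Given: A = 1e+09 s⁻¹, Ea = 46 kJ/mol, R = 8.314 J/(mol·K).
5.90e+00 s⁻¹

k = A·exp(-Ea/(R·T)) = 1e+09·exp(-46000/(8.314·292)) = 1e+09·exp(-18.9481) = 1e+09·5.9014e-09 = 5.90e+00 s⁻¹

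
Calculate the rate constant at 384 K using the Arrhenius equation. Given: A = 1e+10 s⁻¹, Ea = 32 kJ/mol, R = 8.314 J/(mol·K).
4.44e+05 s⁻¹

k = A·exp(-Ea/(R·T)) = 1e+10·exp(-32000/(8.314·384)) = 1e+10·exp(-10.0233) = 1e+10·4.4356e-05 = 4.44e+05 s⁻¹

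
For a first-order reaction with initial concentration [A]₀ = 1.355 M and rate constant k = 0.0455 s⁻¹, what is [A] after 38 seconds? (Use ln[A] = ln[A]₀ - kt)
0.2405 M

ln[A] = ln[A]₀ - k·t = ln(1.355) - (0.0455)·(38) = 0.3038 - 1.7290 = -1.4252
[A] = e^(-1.4252) = 0.2405 M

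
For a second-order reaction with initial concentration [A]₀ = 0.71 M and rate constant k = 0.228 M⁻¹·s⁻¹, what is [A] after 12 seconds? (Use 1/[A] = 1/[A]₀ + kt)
0.2413 M

1/[A] = 1/[A]₀ + k·t = 1/0.71 + (0.228)·(12) = 1.4085 + 2.7360 = 4.1445
[A] = 1/4.1445 = 0.2413 M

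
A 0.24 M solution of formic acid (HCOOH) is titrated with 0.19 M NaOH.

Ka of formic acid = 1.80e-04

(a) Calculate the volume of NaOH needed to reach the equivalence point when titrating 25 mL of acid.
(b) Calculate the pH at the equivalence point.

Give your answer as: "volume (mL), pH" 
V = 31.6 mL, pH = 8.39

(a) At equivalence: moles acid = moles base.
moles acid = 0.24 × 0.025 = 0.006 mol; V_NaOH = 0.006/0.19 = 0.03158 L = 31.6 mL.
(b) At equivalence, all acid → conjugate base A⁻ at [A⁻] = 0.006/0.05658 = 0.106 M.
Kb = Kw/Ka = 1.0e-14/1.80e-04 = 5.556e-11; [OH⁻] = √(Kb·[A⁻]) = 2.427e-06; pOH = 5.61; pH = 14 − pOH = 8.39.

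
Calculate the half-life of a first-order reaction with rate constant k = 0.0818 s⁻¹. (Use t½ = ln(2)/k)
8.47 s

t½ = ln(2)/k = 0.6931/0.0818 = 8.47 s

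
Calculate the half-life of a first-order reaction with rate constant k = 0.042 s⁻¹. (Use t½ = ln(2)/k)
16.50 s

t½ = ln(2)/k = 0.6931/0.042 = 16.50 s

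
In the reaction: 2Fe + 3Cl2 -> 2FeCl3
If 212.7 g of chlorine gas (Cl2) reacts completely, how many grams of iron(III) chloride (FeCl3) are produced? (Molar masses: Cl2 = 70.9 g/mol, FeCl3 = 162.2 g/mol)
Moles of Cl2 = 212.7 g ÷ 70.9 g/mol = 3 mol
Mole ratio: 2 mol FeCl3 / 3 mol Cl2
Moles of FeCl3 = 3 × (2/3) = 2 mol
Mass of FeCl3 = 2 mol × 162.2 g/mol = 324.4 g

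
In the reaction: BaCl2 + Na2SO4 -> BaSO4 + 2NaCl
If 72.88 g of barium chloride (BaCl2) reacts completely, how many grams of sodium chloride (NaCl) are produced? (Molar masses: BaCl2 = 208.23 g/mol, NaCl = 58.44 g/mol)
Moles of BaCl2 = 72.88 g ÷ 208.23 g/mol = 0.349998 mol
Mole ratio: 2 mol NaCl / 1 mol BaCl2
Moles of NaCl = 0.349998 × (2/1) = 0.699995 mol
Mass of NaCl = 0.699995 mol × 58.44 g/mol = 40.91 g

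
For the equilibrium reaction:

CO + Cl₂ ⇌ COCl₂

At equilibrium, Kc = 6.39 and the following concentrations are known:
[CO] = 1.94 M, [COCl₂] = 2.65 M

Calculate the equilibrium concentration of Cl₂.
[Cl₂] = 0.2138 M

Kc = ([COCl₂]) / ([CO] × [Cl₂]) = 6.39
[Cl₂]^1 = (product terms)/(Kc · other reactant terms) = 2.65 / (6.39 · 1.94) = 0.21377
[Cl₂] = 0.2138 M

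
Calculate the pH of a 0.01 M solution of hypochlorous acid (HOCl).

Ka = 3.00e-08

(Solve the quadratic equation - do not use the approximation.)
pH = 4.76

x² + Ka×x - Ka×C = 0. Using quadratic formula: [H⁺] = 1.7306e-05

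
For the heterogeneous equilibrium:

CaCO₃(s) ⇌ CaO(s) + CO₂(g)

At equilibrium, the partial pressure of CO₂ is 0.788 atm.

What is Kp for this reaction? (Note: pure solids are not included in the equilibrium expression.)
K_p = 0.788

Solids (CaCO₃, CaO) have activity 1 and are excluded.
Kp = P(CO₂) = 0.788.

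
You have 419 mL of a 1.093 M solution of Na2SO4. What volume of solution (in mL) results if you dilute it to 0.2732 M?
Using M₁V₁ = M₂V₂:
1.093 × 419 = 0.2732 × V₂
V₂ = (1.093 × 419) / 0.2732 = 1676 mL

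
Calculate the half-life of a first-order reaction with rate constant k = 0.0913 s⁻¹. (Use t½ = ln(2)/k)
7.59 s

t½ = ln(2)/k = 0.6931/0.0913 = 7.59 s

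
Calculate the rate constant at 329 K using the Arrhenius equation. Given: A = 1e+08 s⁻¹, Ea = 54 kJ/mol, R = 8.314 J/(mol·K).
2.67e-01 s⁻¹

k = A·exp(-Ea/(R·T)) = 1e+08·exp(-54000/(8.314·329)) = 1e+08·exp(-19.7418) = 1e+08·2.6682e-09 = 2.67e-01 s⁻¹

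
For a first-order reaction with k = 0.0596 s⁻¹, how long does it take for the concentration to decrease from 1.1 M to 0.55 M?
11.63 s

From ln[A] = ln[A]₀ - k·t: t = ln([A]₀/[A])/k = ln(1.1/0.55)/0.0596 = ln(2.0000)/0.0596 = 0.6931/0.0596 = 11.63 s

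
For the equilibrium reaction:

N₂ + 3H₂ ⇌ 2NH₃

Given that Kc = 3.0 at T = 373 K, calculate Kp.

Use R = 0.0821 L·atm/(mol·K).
K_p = 0.0032

Δn = (moles gaseous products) − (moles gaseous reactants) = -2
T = 373 K; RT = 0.0821 × 373 = 30.6233
Kp = Kc·(RT)^Δn = 3.0 × (30.6233)^-2 = 3.0 × 0.00106634 = 0.0032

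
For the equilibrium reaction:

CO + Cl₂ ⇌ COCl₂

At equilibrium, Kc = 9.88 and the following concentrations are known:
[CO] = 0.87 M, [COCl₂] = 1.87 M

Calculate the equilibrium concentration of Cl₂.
[Cl₂] = 0.2176 M

Kc = ([COCl₂]) / ([CO] × [Cl₂]) = 9.88
[Cl₂]^1 = (product terms)/(Kc · other reactant terms) = 1.87 / (9.88 · 0.87) = 0.21755
[Cl₂] = 0.2176 M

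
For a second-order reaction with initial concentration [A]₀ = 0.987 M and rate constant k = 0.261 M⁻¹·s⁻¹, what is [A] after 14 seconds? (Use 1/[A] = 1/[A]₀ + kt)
0.2143 M

1/[A] = 1/[A]₀ + k·t = 1/0.987 + (0.261)·(14) = 1.0132 + 3.6540 = 4.6672
[A] = 1/4.6672 = 0.2143 M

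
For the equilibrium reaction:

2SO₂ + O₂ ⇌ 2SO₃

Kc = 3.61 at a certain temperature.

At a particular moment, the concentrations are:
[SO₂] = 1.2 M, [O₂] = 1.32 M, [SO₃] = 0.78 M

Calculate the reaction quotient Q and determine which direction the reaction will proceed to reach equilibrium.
Q = 0.320, Q < K, reaction proceeds forward (toward products)

Q = ([SO₃]^2) / ([SO₂]^2 × [O₂])
  = ((0.78)^2) / ((1.2)^2·(1.32)) = 0.6084/1.9008 = 0.3201
Since Q = 0.3201 < Kc = 3.61, the reaction proceeds forward (toward products) to reach equilibrium.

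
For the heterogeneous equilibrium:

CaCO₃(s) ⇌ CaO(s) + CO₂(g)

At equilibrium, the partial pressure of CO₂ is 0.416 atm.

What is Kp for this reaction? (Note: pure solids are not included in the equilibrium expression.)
K_p = 0.416

Solids (CaCO₃, CaO) have activity 1 and are excluded.
Kp = P(CO₂) = 0.416.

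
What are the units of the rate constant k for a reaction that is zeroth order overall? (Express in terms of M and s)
M·s⁻¹

For an n-th order reaction, rate = k·[A]^n has units M/s, so k has units (M/s)/M^n = M^(1-n)·s⁻¹. With n = 0: units = M^(1)·s⁻¹ = M·s⁻¹.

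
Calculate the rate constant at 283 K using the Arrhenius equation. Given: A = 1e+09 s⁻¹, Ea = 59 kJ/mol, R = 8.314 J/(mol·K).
1.29e-02 s⁻¹

k = A·exp(-Ea/(R·T)) = 1e+09·exp(-59000/(8.314·283)) = 1e+09·exp(-25.0758) = 1e+09·1.2874e-11 = 1.29e-02 s⁻¹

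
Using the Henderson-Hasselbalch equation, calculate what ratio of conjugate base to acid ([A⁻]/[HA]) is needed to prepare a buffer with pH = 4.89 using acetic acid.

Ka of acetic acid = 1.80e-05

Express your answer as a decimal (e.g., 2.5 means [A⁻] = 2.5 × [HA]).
[A⁻]/[HA] = 1.397

pKa = −log(1.80e-05) = 4.7447. pH = pKa + log([A⁻]/[HA]). 4.89 = 4.7447 + log(ratio). log(ratio) = 4.89 − 4.7447 = 0.1453. ratio = 10^(0.1453) = 1.397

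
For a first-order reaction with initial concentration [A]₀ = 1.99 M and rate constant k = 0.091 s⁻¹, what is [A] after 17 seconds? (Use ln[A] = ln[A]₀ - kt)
0.4236 M

ln[A] = ln[A]₀ - k·t = ln(1.99) - (0.091)·(17) = 0.6881 - 1.5470 = -0.8589
[A] = e^(-0.8589) = 0.4236 M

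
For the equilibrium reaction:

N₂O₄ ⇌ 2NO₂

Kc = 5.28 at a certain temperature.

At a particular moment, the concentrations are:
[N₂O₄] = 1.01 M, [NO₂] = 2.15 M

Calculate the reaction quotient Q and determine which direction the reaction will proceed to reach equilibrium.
Q = 4.577, Q < K, reaction proceeds forward (toward products)

Q = ([NO₂]^2) / ([N₂O₄])
  = ((2.15)^2) / ((1.01)) = 4.6225/1.01 = 4.577
Since Q = 4.577 < Kc = 5.28, the reaction proceeds forward (toward products) to reach equilibrium.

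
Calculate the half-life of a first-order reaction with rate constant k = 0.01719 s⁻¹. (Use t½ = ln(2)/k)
40.32 s

t½ = ln(2)/k = 0.6931/0.01719 = 40.32 s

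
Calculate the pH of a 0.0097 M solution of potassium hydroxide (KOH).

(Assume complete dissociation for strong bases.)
pH = 11.99

[OH⁻] = 0.0097 M for strong base. pOH = -log[OH⁻] = 2.01, pH = 14 - pOH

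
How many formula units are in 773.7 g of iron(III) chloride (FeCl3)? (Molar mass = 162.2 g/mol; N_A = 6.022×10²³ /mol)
Moles = 773.7 g ÷ 162.2 g/mol = 4.77004 mol
Formula units = 4.77004 mol × 6.022×10²³ /mol = 2.873e+24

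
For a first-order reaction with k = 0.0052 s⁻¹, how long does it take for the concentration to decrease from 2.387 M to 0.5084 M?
297.41 s

From ln[A] = ln[A]₀ - k·t: t = ln([A]₀/[A])/k = ln(2.387/0.5084)/0.0052 = ln(4.6951)/0.0052 = 1.5465/0.0052 = 297.41 s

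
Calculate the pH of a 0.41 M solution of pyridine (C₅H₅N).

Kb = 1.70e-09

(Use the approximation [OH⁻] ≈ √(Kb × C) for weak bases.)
pH = 9.42

[OH⁻] = √(Kb × C) = √(1.70e-09 × 0.41) = 2.6401e-05. pOH = 4.58, pH = 14 - pOH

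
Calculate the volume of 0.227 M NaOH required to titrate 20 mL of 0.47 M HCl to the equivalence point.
V_{base} = 41.4 mL

At equivalence: moles acid = moles base.
moles HCl = 0.47 M × 0.02 L = 0.0094 mol
V_NaOH = 0.0094 mol ÷ 0.227 M = 0.04141 L = 41.4 mL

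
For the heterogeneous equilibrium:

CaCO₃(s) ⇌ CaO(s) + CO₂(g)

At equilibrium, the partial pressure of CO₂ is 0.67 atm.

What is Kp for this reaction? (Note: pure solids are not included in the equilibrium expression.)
K_p = 0.67

Solids (CaCO₃, CaO) have activity 1 and are excluded.
Kp = P(CO₂) = 0.67.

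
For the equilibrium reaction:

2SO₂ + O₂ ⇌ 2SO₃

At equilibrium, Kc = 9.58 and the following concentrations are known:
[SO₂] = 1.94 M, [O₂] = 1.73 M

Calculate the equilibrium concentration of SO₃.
[SO₃] = 7.8978 M

Kc = ([SO₃]^2) / ([SO₂]^2 × [O₂]) = 9.58
[SO₃]^2 = Kc · (reactant terms)/(other product terms) = 9.58 · 6.511 / 1 = 62.376
[SO₃] = (62.376)^(1/2) = 7.8978 M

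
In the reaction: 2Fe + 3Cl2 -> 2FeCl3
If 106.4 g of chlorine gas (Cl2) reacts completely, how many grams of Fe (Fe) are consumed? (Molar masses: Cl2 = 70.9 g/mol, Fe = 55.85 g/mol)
Moles of Cl2 = 106.4 g ÷ 70.9 g/mol = 1.50071 mol
Mole ratio: 2 mol Fe / 3 mol Cl2
Moles of Fe = 1.50071 × (2/3) = 1.00047 mol
Mass of Fe = 1.00047 mol × 55.85 g/mol = 55.88 g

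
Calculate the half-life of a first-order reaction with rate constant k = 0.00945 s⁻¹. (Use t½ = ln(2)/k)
73.35 s

t½ = ln(2)/k = 0.6931/0.00945 = 73.35 s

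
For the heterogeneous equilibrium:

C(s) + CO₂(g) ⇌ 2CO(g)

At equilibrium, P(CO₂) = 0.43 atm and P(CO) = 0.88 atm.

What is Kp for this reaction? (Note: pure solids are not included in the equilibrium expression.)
K_p = 1.801

Solid C is excluded.
Kp = P(CO)²/P(CO₂) = (0.88)²/0.43 = 0.7744/0.43 = 1.801.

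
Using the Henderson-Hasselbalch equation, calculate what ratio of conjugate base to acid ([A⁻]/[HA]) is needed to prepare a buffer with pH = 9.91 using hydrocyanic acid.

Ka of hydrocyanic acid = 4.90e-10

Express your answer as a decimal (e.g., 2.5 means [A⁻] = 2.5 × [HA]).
[A⁻]/[HA] = 3.983

pKa = −log(4.90e-10) = 9.3098. pH = pKa + log([A⁻]/[HA]). 9.91 = 9.3098 + log(ratio). log(ratio) = 9.91 − 9.3098 = 0.6002. ratio = 10^(0.6002) = 3.983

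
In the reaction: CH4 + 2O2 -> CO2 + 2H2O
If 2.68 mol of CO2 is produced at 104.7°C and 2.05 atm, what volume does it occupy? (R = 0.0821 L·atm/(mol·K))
T = 104.7°C + 273.15 = 377.85 K
V = nRT/P = (2.68 × 0.0821 × 377.85) / 2.05
V = 40.55 L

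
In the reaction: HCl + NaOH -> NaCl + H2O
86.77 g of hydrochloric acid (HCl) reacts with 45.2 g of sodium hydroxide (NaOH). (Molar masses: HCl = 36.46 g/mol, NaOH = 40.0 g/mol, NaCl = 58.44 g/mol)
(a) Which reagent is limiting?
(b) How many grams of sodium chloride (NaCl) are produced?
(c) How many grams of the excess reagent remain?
(a) NaOH, (b) 66.04 g, (c) 45.57 g

Moles of HCl = 86.77 g ÷ 36.46 g/mol = 2.37987 mol
Moles of NaOH = 45.2 g ÷ 40.0 g/mol = 1.13 mol
Moles ÷ coefficient: HCl: 2.37987/1 = 2.38, NaOH: 1.13/1 = 1.13
(a) NaOH has the smaller value, so NaOH is the limiting reagent.
(b) Moles of NaCl = 1.13 mol NaOH × (1/1) = 1.13 mol; mass = 1.13 mol × 58.44 g/mol = 66.04 g
(c) HCl consumed = 1.13 × (1/1) = 1.13 mol; remaining = 2.37987 − 1.13 = 1.24987 mol; mass = 1.24987 mol × 36.46 g/mol = 45.57 g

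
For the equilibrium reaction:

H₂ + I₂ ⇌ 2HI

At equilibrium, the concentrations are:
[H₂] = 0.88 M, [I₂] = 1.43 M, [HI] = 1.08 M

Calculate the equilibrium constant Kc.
K_c = 0.9269

Kc = ([HI]^2) / ([H₂] × [I₂])
   = ((1.08)^2) / ((0.88)·(1.43))
   = 1.1664 / 1.2584 = 0.9269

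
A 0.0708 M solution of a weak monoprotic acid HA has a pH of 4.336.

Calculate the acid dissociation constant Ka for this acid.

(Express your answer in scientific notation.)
K_a = 3.01e-08

[H⁺] = 10^(−pH) = 10^(−4.336) = 4.613e-05 M. For HA ⇌ H⁺ + A⁻, Ka = x²/(C − x) = (4.613e-05)²/(0.0708 − 4.613e-05) = 3.01e-08.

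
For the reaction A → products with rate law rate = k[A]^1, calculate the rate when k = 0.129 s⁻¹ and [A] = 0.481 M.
0.06205 M/s

rate = k·[A]^1 = 0.129·(0.481)^1 = 0.129·0.481 = 0.06205 M/s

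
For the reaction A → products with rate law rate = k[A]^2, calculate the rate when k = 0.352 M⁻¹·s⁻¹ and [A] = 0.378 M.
0.0503 M/s

rate = k·[A]^2 = 0.352·(0.378)^2 = 0.352·0.142884 = 0.0503 M/s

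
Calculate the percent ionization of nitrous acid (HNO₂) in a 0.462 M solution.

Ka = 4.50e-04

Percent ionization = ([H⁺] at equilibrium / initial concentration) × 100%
Percent ionization = 3.07%

Let x = [H⁺]. Ka = x²/(C - x) ⇒ x² + (4.50e-04)x - (4.50e-04)(0.462) = 0. x = 1.4195e-02. Percent = (1.4195e-02/0.462) × 100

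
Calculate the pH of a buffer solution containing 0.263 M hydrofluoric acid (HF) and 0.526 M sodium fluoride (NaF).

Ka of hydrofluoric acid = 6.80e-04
pH = 3.47

pKa = -log(6.80e-04) = 3.17. pH = pKa + log([A⁻]/[HA]) = 3.17 + log(0.526/0.263)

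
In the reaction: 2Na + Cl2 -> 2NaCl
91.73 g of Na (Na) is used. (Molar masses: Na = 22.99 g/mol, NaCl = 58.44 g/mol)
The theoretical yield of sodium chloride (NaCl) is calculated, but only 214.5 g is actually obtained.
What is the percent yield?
Moles of Na = 91.73 g ÷ 22.99 g/mol = 3.99 mol
Mole ratio: 2 mol NaCl / 2 mol Na
Moles of NaCl = 3.99 × (2/2) = 3.99 mol
Theoretical yield = 3.99 mol × 58.44 g/mol = 233.18 g
Actual yield = 214.5 g
Percent yield = (214.5 / 233.18) × 100% = 92.0%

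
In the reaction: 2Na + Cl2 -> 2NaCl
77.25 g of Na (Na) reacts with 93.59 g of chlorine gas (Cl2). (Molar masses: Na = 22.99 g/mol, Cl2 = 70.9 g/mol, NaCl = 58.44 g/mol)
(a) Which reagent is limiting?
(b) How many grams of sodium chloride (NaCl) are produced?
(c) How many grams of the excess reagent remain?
(a) Cl2, (b) 154.3 g, (c) 16.56 g

Moles of Na = 77.25 g ÷ 22.99 g/mol = 3.36016 mol
Moles of Cl2 = 93.59 g ÷ 70.9 g/mol = 1.32003 mol
Moles ÷ coefficient: Na: 3.36016/2 = 1.68, Cl2: 1.32003/1 = 1.32
(a) Cl2 has the smaller value, so Cl2 is the limiting reagent.
(b) Moles of NaCl = 1.32003 mol Cl2 × (2/1) = 2.64006 mol; mass = 2.64006 mol × 58.44 g/mol = 154.3 g
(c) Na consumed = 1.32003 × (2/1) = 2.64006 mol; remaining = 3.36016 − 2.64006 = 0.7201 mol; mass = 0.7201 mol × 22.99 g/mol = 16.56 g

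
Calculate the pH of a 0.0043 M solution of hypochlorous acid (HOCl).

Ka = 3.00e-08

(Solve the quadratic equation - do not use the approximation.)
pH = 4.95

x² + Ka×x - Ka×C = 0. Using quadratic formula: [H⁺] = 1.1343e-05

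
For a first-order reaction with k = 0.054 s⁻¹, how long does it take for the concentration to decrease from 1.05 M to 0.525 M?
12.84 s

From ln[A] = ln[A]₀ - k·t: t = ln([A]₀/[A])/k = ln(1.05/0.525)/0.054 = ln(2.0000)/0.054 = 0.6931/0.054 = 12.84 s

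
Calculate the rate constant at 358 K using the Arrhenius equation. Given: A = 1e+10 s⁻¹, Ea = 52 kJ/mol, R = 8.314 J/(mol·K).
2.59e+02 s⁻¹

k = A·exp(-Ea/(R·T)) = 1e+10·exp(-52000/(8.314·358)) = 1e+10·exp(-17.4707) = 1e+10·2.5857e-08 = 2.59e+02 s⁻¹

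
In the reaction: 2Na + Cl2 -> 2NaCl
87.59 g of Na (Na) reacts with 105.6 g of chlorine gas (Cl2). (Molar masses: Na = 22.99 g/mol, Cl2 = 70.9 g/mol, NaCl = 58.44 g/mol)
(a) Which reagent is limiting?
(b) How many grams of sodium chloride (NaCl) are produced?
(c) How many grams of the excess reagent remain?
(a) Cl2, (b) 174.1 g, (c) 19.11 g

Moles of Na = 87.59 g ÷ 22.99 g/mol = 3.80992 mol
Moles of Cl2 = 105.6 g ÷ 70.9 g/mol = 1.48942 mol
Moles ÷ coefficient: Na: 3.80992/2 = 1.905, Cl2: 1.48942/1 = 1.489
(a) Cl2 has the smaller value, so Cl2 is the limiting reagent.
(b) Moles of NaCl = 1.48942 mol Cl2 × (2/1) = 2.97884 mol; mass = 2.97884 mol × 58.44 g/mol = 174.1 g
(c) Na consumed = 1.48942 × (2/1) = 2.97884 mol; remaining = 3.80992 − 2.97884 = 0.831074 mol; mass = 0.831074 mol × 22.99 g/mol = 19.11 g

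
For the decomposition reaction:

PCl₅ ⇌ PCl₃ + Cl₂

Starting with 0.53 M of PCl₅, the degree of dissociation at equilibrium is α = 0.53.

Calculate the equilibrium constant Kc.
K_c = 0.3168

x = α·[A]₀ = 0.53 × 0.53 = 0.2809 M dissociated.
At eq: [PCl₅] = 0.53 − 0.2809 = 0.2491 M; [PCl₃] = [Cl₂] = x = 0.2809 M.
Kc = [PCl₃][Cl₂]/[PCl₅] = (0.2809)²/0.2491 = 0.3168.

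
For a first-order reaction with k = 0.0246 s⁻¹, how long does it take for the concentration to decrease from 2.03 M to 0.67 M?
45.06 s

From ln[A] = ln[A]₀ - k·t: t = ln([A]₀/[A])/k = ln(2.03/0.67)/0.0246 = ln(3.0299)/0.0246 = 1.1085/0.0246 = 45.06 s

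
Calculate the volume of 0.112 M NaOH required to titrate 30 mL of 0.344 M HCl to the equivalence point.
V_{base} = 92.1 mL

At equivalence: moles acid = moles base.
moles HCl = 0.344 M × 0.03 L = 0.01032 mol
V_NaOH = 0.01032 mol ÷ 0.112 M = 0.09214 L = 92.1 mL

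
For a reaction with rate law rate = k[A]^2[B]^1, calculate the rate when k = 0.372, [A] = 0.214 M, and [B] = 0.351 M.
0.00598 M/s

rate = k·[A]^2·[B]^1 = 0.372·(0.214)^2·(0.351)^1 = 0.372·0.045796·0.351 = 0.00598 M/s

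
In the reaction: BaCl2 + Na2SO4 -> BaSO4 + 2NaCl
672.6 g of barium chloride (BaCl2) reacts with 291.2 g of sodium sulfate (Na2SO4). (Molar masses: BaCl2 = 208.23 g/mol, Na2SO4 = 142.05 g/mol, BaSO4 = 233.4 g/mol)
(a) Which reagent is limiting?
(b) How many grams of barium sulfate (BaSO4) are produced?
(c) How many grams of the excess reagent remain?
(a) Na2SO4, (b) 478.5 g, (c) 245.7 g

Moles of BaCl2 = 672.6 g ÷ 208.23 g/mol = 3.23008 mol
Moles of Na2SO4 = 291.2 g ÷ 142.05 g/mol = 2.04998 mol
Moles ÷ coefficient: BaCl2: 3.23008/1 = 3.23, Na2SO4: 2.04998/1 = 2.05
(a) Na2SO4 has the smaller value, so Na2SO4 is the limiting reagent.
(b) Moles of BaSO4 = 2.04998 mol Na2SO4 × (1/1) = 2.04998 mol; mass = 2.04998 mol × 233.4 g/mol = 478.5 g
(c) BaCl2 consumed = 2.04998 × (1/1) = 2.04998 mol; remaining = 3.23008 − 2.04998 = 1.1801 mol; mass = 1.1801 mol × 208.23 g/mol = 245.7 g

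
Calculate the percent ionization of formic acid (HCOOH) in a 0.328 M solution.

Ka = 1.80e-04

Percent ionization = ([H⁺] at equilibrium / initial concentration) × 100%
Percent ionization = 2.32%

Let x = [H⁺]. Ka = x²/(C - x) ⇒ x² + (1.80e-04)x - (1.80e-04)(0.328) = 0. x = 7.5943e-03. Percent = (7.5943e-03/0.328) × 100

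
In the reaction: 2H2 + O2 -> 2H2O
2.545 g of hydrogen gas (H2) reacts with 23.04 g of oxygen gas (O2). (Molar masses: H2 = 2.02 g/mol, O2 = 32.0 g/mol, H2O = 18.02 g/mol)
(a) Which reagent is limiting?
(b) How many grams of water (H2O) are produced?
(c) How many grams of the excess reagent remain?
(a) H2, (b) 22.7 g, (c) 2.882 g

Moles of H2 = 2.545 g ÷ 2.02 g/mol = 1.2599 mol
Moles of O2 = 23.04 g ÷ 32.0 g/mol = 0.72 mol
Moles ÷ coefficient: H2: 1.2599/2 = 0.63, O2: 0.72/1 = 0.72
(a) H2 has the smaller value, so H2 is the limiting reagent.
(b) Moles of H2O = 1.2599 mol H2 × (2/2) = 1.2599 mol; mass = 1.2599 mol × 18.02 g/mol = 22.7 g
(c) O2 consumed = 1.2599 × (1/2) = 0.62995 mol; remaining = 0.72 − 0.62995 = 0.0900495 mol; mass = 0.0900495 mol × 32.0 g/mol = 2.882 g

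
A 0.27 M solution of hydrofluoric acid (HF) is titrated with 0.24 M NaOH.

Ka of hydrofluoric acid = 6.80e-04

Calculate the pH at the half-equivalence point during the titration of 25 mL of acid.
pH = pKa = 3.17

At the half-equivalence point, [HA] = [A⁻], so by Henderson–Hasselbalch pH = pKa + log(1) = pKa.
pKa = −log(6.80e-04) = 3.17.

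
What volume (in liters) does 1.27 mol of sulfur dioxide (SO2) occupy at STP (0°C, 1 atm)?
At STP, 1 mol of gas occupies 22.4 L
Volume = 1.27 mol × 22.4 L/mol = 28.45 L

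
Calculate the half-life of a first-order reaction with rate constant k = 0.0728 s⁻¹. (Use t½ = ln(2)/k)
9.52 s

t½ = ln(2)/k = 0.6931/0.0728 = 9.52 s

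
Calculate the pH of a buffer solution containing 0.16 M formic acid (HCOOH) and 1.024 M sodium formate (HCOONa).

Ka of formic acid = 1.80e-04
pH = 4.55

pKa = -log(1.80e-04) = 3.74. pH = pKa + log([A⁻]/[HA]) = 3.74 + log(1.024/0.16)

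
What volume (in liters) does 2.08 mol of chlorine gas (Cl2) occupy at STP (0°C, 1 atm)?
At STP, 1 mol of gas occupies 22.4 L
Volume = 2.08 mol × 22.4 L/mol = 46.59 L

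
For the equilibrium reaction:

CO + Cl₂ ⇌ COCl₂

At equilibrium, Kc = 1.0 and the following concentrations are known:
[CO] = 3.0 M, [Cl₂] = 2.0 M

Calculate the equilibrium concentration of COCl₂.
[COCl₂] = 6.0000 M

Kc = ([COCl₂]) / ([CO] × [Cl₂]) = 1.0
[COCl₂]^1 = Kc · (reactant terms)/(other product terms) = 1.0 · 6 / 1 = 6
[COCl₂] = 6.0000 M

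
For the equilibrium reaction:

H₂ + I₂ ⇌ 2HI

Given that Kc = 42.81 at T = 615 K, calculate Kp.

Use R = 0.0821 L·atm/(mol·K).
K_p = 42.8100

Δn = (moles gaseous products) − (moles gaseous reactants) = 0
T = 615 K; RT = 0.0821 × 615 = 50.4915
Kp = Kc·(RT)^Δn = 42.81 × (50.4915)^0 = 42.81 × 1 = 42.8100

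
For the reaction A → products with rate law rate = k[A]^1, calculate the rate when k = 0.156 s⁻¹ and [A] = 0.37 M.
0.05772 M/s

rate = k·[A]^1 = 0.156·(0.37)^1 = 0.156·0.37 = 0.05772 M/s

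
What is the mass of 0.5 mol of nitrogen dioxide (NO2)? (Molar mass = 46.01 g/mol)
Mass = 0.5 mol × 46.01 g/mol = 23 g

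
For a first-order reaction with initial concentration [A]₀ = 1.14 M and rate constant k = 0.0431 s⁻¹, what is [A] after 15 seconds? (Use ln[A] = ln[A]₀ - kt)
0.5972 M

ln[A] = ln[A]₀ - k·t = ln(1.14) - (0.0431)·(15) = 0.1310 - 0.6465 = -0.5155
[A] = e^(-0.5155) = 0.5972 M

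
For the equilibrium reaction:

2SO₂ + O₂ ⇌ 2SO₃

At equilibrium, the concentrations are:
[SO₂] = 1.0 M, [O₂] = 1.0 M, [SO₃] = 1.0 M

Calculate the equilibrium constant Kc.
K_c = 1.0000

Kc = ([SO₃]^2) / ([SO₂]^2 × [O₂])
   = ((1.0)^2) / ((1.0)^2·(1.0))
   = 1 / 1 = 1.0000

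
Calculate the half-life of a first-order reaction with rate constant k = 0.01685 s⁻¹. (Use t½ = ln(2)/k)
41.14 s

t½ = ln(2)/k = 0.6931/0.01685 = 41.14 s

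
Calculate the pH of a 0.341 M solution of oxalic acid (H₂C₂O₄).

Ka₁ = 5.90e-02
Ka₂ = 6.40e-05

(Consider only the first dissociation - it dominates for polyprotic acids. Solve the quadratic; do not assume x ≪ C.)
pH = 0.94

x² + Ka₁·x − Ka₁·C = 0 with Ka₁ = 5.90e-02, C = 0.341.
x = (−Ka₁ + √(Ka₁² + 4·Ka₁·C))/2 = 1.1538e-01 M, so pH = 0.94.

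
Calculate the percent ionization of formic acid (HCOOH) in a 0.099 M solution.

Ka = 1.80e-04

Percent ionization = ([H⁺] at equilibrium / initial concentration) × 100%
Percent ionization = 4.17%

Let x = [H⁺]. Ka = x²/(C - x) ⇒ x² + (1.80e-04)x - (1.80e-04)(0.099) = 0. x = 4.1323e-03. Percent = (4.1323e-03/0.099) × 100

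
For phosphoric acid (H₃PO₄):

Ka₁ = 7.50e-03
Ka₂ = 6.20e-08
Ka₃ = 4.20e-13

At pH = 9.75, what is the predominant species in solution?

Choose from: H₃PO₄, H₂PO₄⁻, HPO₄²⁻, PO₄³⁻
HPO₄²⁻

pKa1 = 2.12, pKa2 = 7.21, pKa3 = 12.38. Each pKa is the crossover between adjacent species; pH = 9.75 lies in the region where HPO₄²⁻ predominates.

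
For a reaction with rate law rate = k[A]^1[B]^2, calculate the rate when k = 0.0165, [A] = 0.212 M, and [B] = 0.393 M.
0.0005403 M/s

rate = k·[A]^1·[B]^2 = 0.0165·(0.212)^1·(0.393)^2 = 0.0165·0.212·0.154449 = 0.0005403 M/s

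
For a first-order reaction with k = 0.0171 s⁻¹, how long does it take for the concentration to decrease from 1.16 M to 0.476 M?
52.09 s

From ln[A] = ln[A]₀ - k·t: t = ln([A]₀/[A])/k = ln(1.16/0.476)/0.0171 = ln(2.4370)/0.0171 = 0.8908/0.0171 = 52.09 s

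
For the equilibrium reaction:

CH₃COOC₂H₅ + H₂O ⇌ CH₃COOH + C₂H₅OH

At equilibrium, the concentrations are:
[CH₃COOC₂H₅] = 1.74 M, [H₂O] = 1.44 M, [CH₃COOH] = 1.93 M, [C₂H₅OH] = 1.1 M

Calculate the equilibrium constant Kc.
K_c = 0.8473

Kc = ([CH₃COOH] × [C₂H₅OH]) / ([CH₃COOC₂H₅] × [H₂O])
   = ((1.93)·(1.1)) / ((1.74)·(1.44))
   = 2.123 / 2.5056 = 0.8473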